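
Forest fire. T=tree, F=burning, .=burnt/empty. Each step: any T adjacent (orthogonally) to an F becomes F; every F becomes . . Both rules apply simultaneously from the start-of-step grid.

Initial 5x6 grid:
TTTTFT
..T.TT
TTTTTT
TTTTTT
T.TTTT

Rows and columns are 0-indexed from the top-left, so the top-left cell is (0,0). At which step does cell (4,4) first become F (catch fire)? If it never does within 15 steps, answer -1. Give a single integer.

Step 1: cell (4,4)='T' (+3 fires, +1 burnt)
Step 2: cell (4,4)='T' (+3 fires, +3 burnt)
Step 3: cell (4,4)='T' (+5 fires, +3 burnt)
Step 4: cell (4,4)='F' (+5 fires, +5 burnt)
  -> target ignites at step 4
Step 5: cell (4,4)='.' (+4 fires, +5 burnt)
Step 6: cell (4,4)='.' (+3 fires, +4 burnt)
Step 7: cell (4,4)='.' (+1 fires, +3 burnt)
Step 8: cell (4,4)='.' (+1 fires, +1 burnt)
Step 9: cell (4,4)='.' (+0 fires, +1 burnt)
  fire out at step 9

4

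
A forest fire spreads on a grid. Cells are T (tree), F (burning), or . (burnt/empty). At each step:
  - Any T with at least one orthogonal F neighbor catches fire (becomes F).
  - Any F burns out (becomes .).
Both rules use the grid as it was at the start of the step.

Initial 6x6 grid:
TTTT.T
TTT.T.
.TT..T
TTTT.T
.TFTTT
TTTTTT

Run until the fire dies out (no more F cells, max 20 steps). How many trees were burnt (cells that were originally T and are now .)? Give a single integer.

Step 1: +4 fires, +1 burnt (F count now 4)
Step 2: +6 fires, +4 burnt (F count now 6)
Step 3: +6 fires, +6 burnt (F count now 6)
Step 4: +4 fires, +6 burnt (F count now 4)
Step 5: +4 fires, +4 burnt (F count now 4)
Step 6: +1 fires, +4 burnt (F count now 1)
Step 7: +0 fires, +1 burnt (F count now 0)
Fire out after step 7
Initially T: 27, now '.': 34
Total burnt (originally-T cells now '.'): 25

Answer: 25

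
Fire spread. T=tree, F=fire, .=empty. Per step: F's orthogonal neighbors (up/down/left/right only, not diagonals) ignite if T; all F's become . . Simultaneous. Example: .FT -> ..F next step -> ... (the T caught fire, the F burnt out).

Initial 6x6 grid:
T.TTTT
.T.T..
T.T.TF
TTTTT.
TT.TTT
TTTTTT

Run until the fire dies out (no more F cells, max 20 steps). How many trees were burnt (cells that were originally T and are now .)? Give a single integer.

Step 1: +1 fires, +1 burnt (F count now 1)
Step 2: +1 fires, +1 burnt (F count now 1)
Step 3: +2 fires, +1 burnt (F count now 2)
Step 4: +4 fires, +2 burnt (F count now 4)
Step 5: +4 fires, +4 burnt (F count now 4)
Step 6: +3 fires, +4 burnt (F count now 3)
Step 7: +3 fires, +3 burnt (F count now 3)
Step 8: +1 fires, +3 burnt (F count now 1)
Step 9: +0 fires, +1 burnt (F count now 0)
Fire out after step 9
Initially T: 26, now '.': 29
Total burnt (originally-T cells now '.'): 19

Answer: 19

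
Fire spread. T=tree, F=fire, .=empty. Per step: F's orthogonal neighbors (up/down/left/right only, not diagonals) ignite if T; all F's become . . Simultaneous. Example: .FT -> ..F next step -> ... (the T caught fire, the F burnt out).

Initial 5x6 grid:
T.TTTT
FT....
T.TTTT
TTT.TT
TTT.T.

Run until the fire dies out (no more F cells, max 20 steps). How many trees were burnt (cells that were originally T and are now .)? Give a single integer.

Step 1: +3 fires, +1 burnt (F count now 3)
Step 2: +1 fires, +3 burnt (F count now 1)
Step 3: +2 fires, +1 burnt (F count now 2)
Step 4: +2 fires, +2 burnt (F count now 2)
Step 5: +2 fires, +2 burnt (F count now 2)
Step 6: +1 fires, +2 burnt (F count now 1)
Step 7: +1 fires, +1 burnt (F count now 1)
Step 8: +2 fires, +1 burnt (F count now 2)
Step 9: +2 fires, +2 burnt (F count now 2)
Step 10: +0 fires, +2 burnt (F count now 0)
Fire out after step 10
Initially T: 20, now '.': 26
Total burnt (originally-T cells now '.'): 16

Answer: 16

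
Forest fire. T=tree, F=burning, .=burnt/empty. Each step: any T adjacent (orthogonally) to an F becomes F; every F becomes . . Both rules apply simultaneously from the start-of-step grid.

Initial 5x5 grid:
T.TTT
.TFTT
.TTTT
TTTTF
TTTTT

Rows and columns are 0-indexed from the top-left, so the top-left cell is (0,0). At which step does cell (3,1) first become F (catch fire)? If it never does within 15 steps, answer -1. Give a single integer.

Step 1: cell (3,1)='T' (+7 fires, +2 burnt)
Step 2: cell (3,1)='T' (+6 fires, +7 burnt)
Step 3: cell (3,1)='F' (+3 fires, +6 burnt)
  -> target ignites at step 3
Step 4: cell (3,1)='.' (+2 fires, +3 burnt)
Step 5: cell (3,1)='.' (+1 fires, +2 burnt)
Step 6: cell (3,1)='.' (+0 fires, +1 burnt)
  fire out at step 6

3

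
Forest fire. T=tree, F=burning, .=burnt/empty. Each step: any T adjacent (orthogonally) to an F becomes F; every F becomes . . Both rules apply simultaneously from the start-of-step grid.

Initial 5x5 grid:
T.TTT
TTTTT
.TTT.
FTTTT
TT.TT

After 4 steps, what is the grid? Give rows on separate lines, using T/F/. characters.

Step 1: 2 trees catch fire, 1 burn out
  T.TTT
  TTTTT
  .TTT.
  .FTTT
  FT.TT
Step 2: 3 trees catch fire, 2 burn out
  T.TTT
  TTTTT
  .FTT.
  ..FTT
  .F.TT
Step 3: 3 trees catch fire, 3 burn out
  T.TTT
  TFTTT
  ..FT.
  ...FT
  ...TT
Step 4: 5 trees catch fire, 3 burn out
  T.TTT
  F.FTT
  ...F.
  ....F
  ...FT

T.TTT
F.FTT
...F.
....F
...FT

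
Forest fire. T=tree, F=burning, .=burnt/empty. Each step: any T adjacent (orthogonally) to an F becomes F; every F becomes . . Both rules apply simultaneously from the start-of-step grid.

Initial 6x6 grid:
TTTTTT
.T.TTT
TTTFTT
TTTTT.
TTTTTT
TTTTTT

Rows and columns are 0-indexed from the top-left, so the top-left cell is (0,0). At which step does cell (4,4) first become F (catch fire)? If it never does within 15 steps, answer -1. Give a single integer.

Step 1: cell (4,4)='T' (+4 fires, +1 burnt)
Step 2: cell (4,4)='T' (+7 fires, +4 burnt)
Step 3: cell (4,4)='F' (+9 fires, +7 burnt)
  -> target ignites at step 3
Step 4: cell (4,4)='.' (+7 fires, +9 burnt)
Step 5: cell (4,4)='.' (+4 fires, +7 burnt)
Step 6: cell (4,4)='.' (+1 fires, +4 burnt)
Step 7: cell (4,4)='.' (+0 fires, +1 burnt)
  fire out at step 7

3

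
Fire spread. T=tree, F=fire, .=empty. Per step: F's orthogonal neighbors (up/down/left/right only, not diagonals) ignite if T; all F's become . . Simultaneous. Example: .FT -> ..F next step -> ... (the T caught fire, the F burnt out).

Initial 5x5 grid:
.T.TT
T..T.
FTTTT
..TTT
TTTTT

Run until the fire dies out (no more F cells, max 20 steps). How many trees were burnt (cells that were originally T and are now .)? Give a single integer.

Step 1: +2 fires, +1 burnt (F count now 2)
Step 2: +1 fires, +2 burnt (F count now 1)
Step 3: +2 fires, +1 burnt (F count now 2)
Step 4: +4 fires, +2 burnt (F count now 4)
Step 5: +4 fires, +4 burnt (F count now 4)
Step 6: +3 fires, +4 burnt (F count now 3)
Step 7: +0 fires, +3 burnt (F count now 0)
Fire out after step 7
Initially T: 17, now '.': 24
Total burnt (originally-T cells now '.'): 16

Answer: 16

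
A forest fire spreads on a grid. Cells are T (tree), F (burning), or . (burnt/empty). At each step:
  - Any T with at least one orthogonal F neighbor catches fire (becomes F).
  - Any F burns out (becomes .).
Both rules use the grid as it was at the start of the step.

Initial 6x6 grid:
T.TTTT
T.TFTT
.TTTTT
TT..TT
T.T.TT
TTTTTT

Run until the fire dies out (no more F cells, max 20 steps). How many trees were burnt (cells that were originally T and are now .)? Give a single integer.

Answer: 26

Derivation:
Step 1: +4 fires, +1 burnt (F count now 4)
Step 2: +5 fires, +4 burnt (F count now 5)
Step 3: +4 fires, +5 burnt (F count now 4)
Step 4: +3 fires, +4 burnt (F count now 3)
Step 5: +3 fires, +3 burnt (F count now 3)
Step 6: +3 fires, +3 burnt (F count now 3)
Step 7: +2 fires, +3 burnt (F count now 2)
Step 8: +2 fires, +2 burnt (F count now 2)
Step 9: +0 fires, +2 burnt (F count now 0)
Fire out after step 9
Initially T: 28, now '.': 34
Total burnt (originally-T cells now '.'): 26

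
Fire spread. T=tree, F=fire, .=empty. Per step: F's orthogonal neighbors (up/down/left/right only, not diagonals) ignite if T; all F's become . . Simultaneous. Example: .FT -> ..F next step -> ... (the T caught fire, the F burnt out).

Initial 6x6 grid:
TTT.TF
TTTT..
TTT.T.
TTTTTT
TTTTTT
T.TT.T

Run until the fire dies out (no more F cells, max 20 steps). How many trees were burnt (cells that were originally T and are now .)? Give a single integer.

Answer: 1

Derivation:
Step 1: +1 fires, +1 burnt (F count now 1)
Step 2: +0 fires, +1 burnt (F count now 0)
Fire out after step 2
Initially T: 28, now '.': 9
Total burnt (originally-T cells now '.'): 1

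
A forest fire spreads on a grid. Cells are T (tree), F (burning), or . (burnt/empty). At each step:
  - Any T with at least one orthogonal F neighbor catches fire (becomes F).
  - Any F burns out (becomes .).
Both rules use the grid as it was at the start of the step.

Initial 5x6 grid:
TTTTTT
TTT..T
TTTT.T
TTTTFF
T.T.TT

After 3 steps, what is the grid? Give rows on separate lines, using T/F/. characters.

Step 1: 4 trees catch fire, 2 burn out
  TTTTTT
  TTT..T
  TTTT.F
  TTTF..
  T.T.FF
Step 2: 3 trees catch fire, 4 burn out
  TTTTTT
  TTT..F
  TTTF..
  TTF...
  T.T...
Step 3: 4 trees catch fire, 3 burn out
  TTTTTF
  TTT...
  TTF...
  TF....
  T.F...

TTTTTF
TTT...
TTF...
TF....
T.F...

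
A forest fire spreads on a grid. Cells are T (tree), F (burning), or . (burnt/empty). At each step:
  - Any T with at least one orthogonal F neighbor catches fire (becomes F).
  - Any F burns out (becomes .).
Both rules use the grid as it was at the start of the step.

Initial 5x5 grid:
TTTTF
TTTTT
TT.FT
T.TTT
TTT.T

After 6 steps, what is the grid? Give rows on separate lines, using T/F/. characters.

Step 1: 5 trees catch fire, 2 burn out
  TTTF.
  TTTFF
  TT..F
  T.TFT
  TTT.T
Step 2: 4 trees catch fire, 5 burn out
  TTF..
  TTF..
  TT...
  T.F.F
  TTT.T
Step 3: 4 trees catch fire, 4 burn out
  TF...
  TF...
  TT...
  T....
  TTF.F
Step 4: 4 trees catch fire, 4 burn out
  F....
  F....
  TF...
  T....
  TF...
Step 5: 2 trees catch fire, 4 burn out
  .....
  .....
  F....
  T....
  F....
Step 6: 1 trees catch fire, 2 burn out
  .....
  .....
  .....
  F....
  .....

.....
.....
.....
F....
.....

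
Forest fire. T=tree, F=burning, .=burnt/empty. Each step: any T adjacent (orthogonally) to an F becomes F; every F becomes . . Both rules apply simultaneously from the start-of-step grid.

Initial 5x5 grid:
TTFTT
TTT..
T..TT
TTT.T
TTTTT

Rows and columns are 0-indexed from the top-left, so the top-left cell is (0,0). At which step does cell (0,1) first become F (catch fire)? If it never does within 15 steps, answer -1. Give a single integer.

Step 1: cell (0,1)='F' (+3 fires, +1 burnt)
  -> target ignites at step 1
Step 2: cell (0,1)='.' (+3 fires, +3 burnt)
Step 3: cell (0,1)='.' (+1 fires, +3 burnt)
Step 4: cell (0,1)='.' (+1 fires, +1 burnt)
Step 5: cell (0,1)='.' (+1 fires, +1 burnt)
Step 6: cell (0,1)='.' (+2 fires, +1 burnt)
Step 7: cell (0,1)='.' (+2 fires, +2 burnt)
Step 8: cell (0,1)='.' (+1 fires, +2 burnt)
Step 9: cell (0,1)='.' (+1 fires, +1 burnt)
Step 10: cell (0,1)='.' (+1 fires, +1 burnt)
Step 11: cell (0,1)='.' (+1 fires, +1 burnt)
Step 12: cell (0,1)='.' (+1 fires, +1 burnt)
Step 13: cell (0,1)='.' (+1 fires, +1 burnt)
Step 14: cell (0,1)='.' (+0 fires, +1 burnt)
  fire out at step 14

1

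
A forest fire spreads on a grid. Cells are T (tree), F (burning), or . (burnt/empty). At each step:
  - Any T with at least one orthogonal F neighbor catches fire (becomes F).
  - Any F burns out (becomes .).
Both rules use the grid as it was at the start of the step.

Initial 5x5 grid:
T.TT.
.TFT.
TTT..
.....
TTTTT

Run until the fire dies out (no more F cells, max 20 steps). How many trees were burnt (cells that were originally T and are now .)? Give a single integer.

Answer: 7

Derivation:
Step 1: +4 fires, +1 burnt (F count now 4)
Step 2: +2 fires, +4 burnt (F count now 2)
Step 3: +1 fires, +2 burnt (F count now 1)
Step 4: +0 fires, +1 burnt (F count now 0)
Fire out after step 4
Initially T: 13, now '.': 19
Total burnt (originally-T cells now '.'): 7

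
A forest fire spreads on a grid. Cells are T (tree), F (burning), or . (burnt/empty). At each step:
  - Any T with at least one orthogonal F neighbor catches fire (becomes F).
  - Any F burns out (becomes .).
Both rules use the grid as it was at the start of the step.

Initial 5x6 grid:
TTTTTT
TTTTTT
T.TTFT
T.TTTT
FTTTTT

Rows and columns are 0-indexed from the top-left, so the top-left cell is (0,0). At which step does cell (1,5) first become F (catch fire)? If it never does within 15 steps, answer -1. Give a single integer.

Step 1: cell (1,5)='T' (+6 fires, +2 burnt)
Step 2: cell (1,5)='F' (+9 fires, +6 burnt)
  -> target ignites at step 2
Step 3: cell (1,5)='.' (+7 fires, +9 burnt)
Step 4: cell (1,5)='.' (+3 fires, +7 burnt)
Step 5: cell (1,5)='.' (+1 fires, +3 burnt)
Step 6: cell (1,5)='.' (+0 fires, +1 burnt)
  fire out at step 6

2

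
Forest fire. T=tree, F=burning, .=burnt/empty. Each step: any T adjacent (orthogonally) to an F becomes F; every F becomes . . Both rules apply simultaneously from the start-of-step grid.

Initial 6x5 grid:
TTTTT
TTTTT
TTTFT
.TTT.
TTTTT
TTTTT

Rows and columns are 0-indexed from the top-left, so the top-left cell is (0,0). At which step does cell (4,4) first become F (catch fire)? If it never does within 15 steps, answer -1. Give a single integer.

Step 1: cell (4,4)='T' (+4 fires, +1 burnt)
Step 2: cell (4,4)='T' (+6 fires, +4 burnt)
Step 3: cell (4,4)='F' (+8 fires, +6 burnt)
  -> target ignites at step 3
Step 4: cell (4,4)='.' (+5 fires, +8 burnt)
Step 5: cell (4,4)='.' (+3 fires, +5 burnt)
Step 6: cell (4,4)='.' (+1 fires, +3 burnt)
Step 7: cell (4,4)='.' (+0 fires, +1 burnt)
  fire out at step 7

3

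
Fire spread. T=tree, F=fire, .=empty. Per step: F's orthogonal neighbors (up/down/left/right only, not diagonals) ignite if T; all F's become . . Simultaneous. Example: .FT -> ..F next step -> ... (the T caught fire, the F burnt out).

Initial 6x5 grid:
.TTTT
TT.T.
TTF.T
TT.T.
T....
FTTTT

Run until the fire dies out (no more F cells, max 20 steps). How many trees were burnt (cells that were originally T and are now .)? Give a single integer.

Step 1: +3 fires, +2 burnt (F count now 3)
Step 2: +5 fires, +3 burnt (F count now 5)
Step 3: +3 fires, +5 burnt (F count now 3)
Step 4: +2 fires, +3 burnt (F count now 2)
Step 5: +1 fires, +2 burnt (F count now 1)
Step 6: +2 fires, +1 burnt (F count now 2)
Step 7: +0 fires, +2 burnt (F count now 0)
Fire out after step 7
Initially T: 18, now '.': 28
Total burnt (originally-T cells now '.'): 16

Answer: 16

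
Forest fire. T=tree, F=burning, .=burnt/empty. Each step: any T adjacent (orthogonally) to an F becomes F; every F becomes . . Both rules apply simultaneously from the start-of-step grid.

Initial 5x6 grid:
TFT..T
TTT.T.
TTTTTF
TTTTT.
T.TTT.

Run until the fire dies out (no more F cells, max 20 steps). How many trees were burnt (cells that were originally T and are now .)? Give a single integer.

Step 1: +4 fires, +2 burnt (F count now 4)
Step 2: +6 fires, +4 burnt (F count now 6)
Step 3: +5 fires, +6 burnt (F count now 5)
Step 4: +3 fires, +5 burnt (F count now 3)
Step 5: +2 fires, +3 burnt (F count now 2)
Step 6: +0 fires, +2 burnt (F count now 0)
Fire out after step 6
Initially T: 21, now '.': 29
Total burnt (originally-T cells now '.'): 20

Answer: 20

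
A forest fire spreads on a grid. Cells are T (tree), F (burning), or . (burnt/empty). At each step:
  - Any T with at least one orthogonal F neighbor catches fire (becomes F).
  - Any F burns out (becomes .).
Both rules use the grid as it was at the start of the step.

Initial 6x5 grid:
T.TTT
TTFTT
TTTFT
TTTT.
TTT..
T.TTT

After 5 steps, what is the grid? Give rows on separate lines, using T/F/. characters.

Step 1: 6 trees catch fire, 2 burn out
  T.FTT
  TF.FT
  TTF.F
  TTTF.
  TTT..
  T.TTT
Step 2: 5 trees catch fire, 6 burn out
  T..FT
  F...F
  TF...
  TTF..
  TTT..
  T.TTT
Step 3: 5 trees catch fire, 5 burn out
  F...F
  .....
  F....
  TF...
  TTF..
  T.TTT
Step 4: 3 trees catch fire, 5 burn out
  .....
  .....
  .....
  F....
  TF...
  T.FTT
Step 5: 2 trees catch fire, 3 burn out
  .....
  .....
  .....
  .....
  F....
  T..FT

.....
.....
.....
.....
F....
T..FT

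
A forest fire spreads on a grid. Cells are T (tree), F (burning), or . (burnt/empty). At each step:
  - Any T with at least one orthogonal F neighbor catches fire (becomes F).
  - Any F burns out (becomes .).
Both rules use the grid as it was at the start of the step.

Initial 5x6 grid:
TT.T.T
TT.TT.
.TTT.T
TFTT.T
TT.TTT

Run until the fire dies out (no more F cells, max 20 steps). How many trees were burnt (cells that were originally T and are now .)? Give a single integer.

Answer: 20

Derivation:
Step 1: +4 fires, +1 burnt (F count now 4)
Step 2: +4 fires, +4 burnt (F count now 4)
Step 3: +4 fires, +4 burnt (F count now 4)
Step 4: +3 fires, +4 burnt (F count now 3)
Step 5: +3 fires, +3 burnt (F count now 3)
Step 6: +1 fires, +3 burnt (F count now 1)
Step 7: +1 fires, +1 burnt (F count now 1)
Step 8: +0 fires, +1 burnt (F count now 0)
Fire out after step 8
Initially T: 21, now '.': 29
Total burnt (originally-T cells now '.'): 20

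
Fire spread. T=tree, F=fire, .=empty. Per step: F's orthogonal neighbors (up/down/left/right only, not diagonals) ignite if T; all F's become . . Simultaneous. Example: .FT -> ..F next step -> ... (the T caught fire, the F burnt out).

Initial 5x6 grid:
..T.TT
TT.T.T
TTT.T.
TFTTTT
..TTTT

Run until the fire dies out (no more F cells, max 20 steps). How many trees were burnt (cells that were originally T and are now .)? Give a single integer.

Step 1: +3 fires, +1 burnt (F count now 3)
Step 2: +5 fires, +3 burnt (F count now 5)
Step 3: +3 fires, +5 burnt (F count now 3)
Step 4: +3 fires, +3 burnt (F count now 3)
Step 5: +1 fires, +3 burnt (F count now 1)
Step 6: +0 fires, +1 burnt (F count now 0)
Fire out after step 6
Initially T: 20, now '.': 25
Total burnt (originally-T cells now '.'): 15

Answer: 15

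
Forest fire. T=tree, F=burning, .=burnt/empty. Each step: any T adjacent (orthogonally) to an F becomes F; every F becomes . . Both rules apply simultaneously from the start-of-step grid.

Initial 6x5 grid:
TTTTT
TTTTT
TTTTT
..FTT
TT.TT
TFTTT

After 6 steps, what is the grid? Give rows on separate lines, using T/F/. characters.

Step 1: 5 trees catch fire, 2 burn out
  TTTTT
  TTTTT
  TTFTT
  ...FT
  TF.TT
  F.FTT
Step 2: 7 trees catch fire, 5 burn out
  TTTTT
  TTFTT
  TF.FT
  ....F
  F..FT
  ...FT
Step 3: 7 trees catch fire, 7 burn out
  TTFTT
  TF.FT
  F...F
  .....
  ....F
  ....F
Step 4: 4 trees catch fire, 7 burn out
  TF.FT
  F...F
  .....
  .....
  .....
  .....
Step 5: 2 trees catch fire, 4 burn out
  F...F
  .....
  .....
  .....
  .....
  .....
Step 6: 0 trees catch fire, 2 burn out
  .....
  .....
  .....
  .....
  .....
  .....

.....
.....
.....
.....
.....
.....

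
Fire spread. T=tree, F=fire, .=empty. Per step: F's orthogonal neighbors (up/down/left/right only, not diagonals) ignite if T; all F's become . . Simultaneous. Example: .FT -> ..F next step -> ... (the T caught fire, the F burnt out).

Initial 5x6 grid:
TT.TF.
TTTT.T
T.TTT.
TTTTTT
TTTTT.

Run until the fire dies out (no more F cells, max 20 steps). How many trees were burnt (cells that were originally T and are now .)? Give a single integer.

Step 1: +1 fires, +1 burnt (F count now 1)
Step 2: +1 fires, +1 burnt (F count now 1)
Step 3: +2 fires, +1 burnt (F count now 2)
Step 4: +4 fires, +2 burnt (F count now 4)
Step 5: +5 fires, +4 burnt (F count now 5)
Step 6: +6 fires, +5 burnt (F count now 6)
Step 7: +2 fires, +6 burnt (F count now 2)
Step 8: +1 fires, +2 burnt (F count now 1)
Step 9: +0 fires, +1 burnt (F count now 0)
Fire out after step 9
Initially T: 23, now '.': 29
Total burnt (originally-T cells now '.'): 22

Answer: 22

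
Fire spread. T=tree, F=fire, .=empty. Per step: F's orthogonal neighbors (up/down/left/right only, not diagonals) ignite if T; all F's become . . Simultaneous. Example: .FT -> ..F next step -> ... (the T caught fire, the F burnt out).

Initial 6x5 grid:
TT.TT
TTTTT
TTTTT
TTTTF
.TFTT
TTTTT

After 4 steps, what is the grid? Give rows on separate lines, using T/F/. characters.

Step 1: 7 trees catch fire, 2 burn out
  TT.TT
  TTTTT
  TTTTF
  TTFF.
  .F.FF
  TTFTT
Step 2: 7 trees catch fire, 7 burn out
  TT.TT
  TTTTF
  TTFF.
  TF...
  .....
  TF.FF
Step 3: 6 trees catch fire, 7 burn out
  TT.TF
  TTFF.
  TF...
  F....
  .....
  F....
Step 4: 3 trees catch fire, 6 burn out
  TT.F.
  TF...
  F....
  .....
  .....
  .....

TT.F.
TF...
F....
.....
.....
.....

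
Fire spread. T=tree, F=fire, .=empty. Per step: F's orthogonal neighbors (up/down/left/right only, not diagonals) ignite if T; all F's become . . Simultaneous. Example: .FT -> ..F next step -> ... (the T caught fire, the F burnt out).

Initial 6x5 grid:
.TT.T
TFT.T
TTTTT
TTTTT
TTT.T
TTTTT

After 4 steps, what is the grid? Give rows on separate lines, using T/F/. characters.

Step 1: 4 trees catch fire, 1 burn out
  .FT.T
  F.F.T
  TFTTT
  TTTTT
  TTT.T
  TTTTT
Step 2: 4 trees catch fire, 4 burn out
  ..F.T
  ....T
  F.FTT
  TFTTT
  TTT.T
  TTTTT
Step 3: 4 trees catch fire, 4 burn out
  ....T
  ....T
  ...FT
  F.FTT
  TFT.T
  TTTTT
Step 4: 5 trees catch fire, 4 burn out
  ....T
  ....T
  ....F
  ...FT
  F.F.T
  TFTTT

....T
....T
....F
...FT
F.F.T
TFTTT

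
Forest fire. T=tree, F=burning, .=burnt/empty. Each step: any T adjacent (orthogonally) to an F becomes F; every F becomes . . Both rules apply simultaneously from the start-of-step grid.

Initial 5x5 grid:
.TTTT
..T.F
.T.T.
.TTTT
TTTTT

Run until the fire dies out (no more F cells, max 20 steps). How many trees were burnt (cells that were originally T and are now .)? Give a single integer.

Step 1: +1 fires, +1 burnt (F count now 1)
Step 2: +1 fires, +1 burnt (F count now 1)
Step 3: +1 fires, +1 burnt (F count now 1)
Step 4: +2 fires, +1 burnt (F count now 2)
Step 5: +0 fires, +2 burnt (F count now 0)
Fire out after step 5
Initially T: 16, now '.': 14
Total burnt (originally-T cells now '.'): 5

Answer: 5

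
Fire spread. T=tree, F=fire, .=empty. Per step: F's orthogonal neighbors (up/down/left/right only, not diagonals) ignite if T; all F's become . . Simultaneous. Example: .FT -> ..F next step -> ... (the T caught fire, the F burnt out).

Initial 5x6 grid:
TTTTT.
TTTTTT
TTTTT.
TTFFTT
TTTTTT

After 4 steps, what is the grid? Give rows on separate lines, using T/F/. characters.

Step 1: 6 trees catch fire, 2 burn out
  TTTTT.
  TTTTTT
  TTFFT.
  TF..FT
  TTFFTT
Step 2: 8 trees catch fire, 6 burn out
  TTTTT.
  TTFFTT
  TF..F.
  F....F
  TF..FT
Step 3: 7 trees catch fire, 8 burn out
  TTFFT.
  TF..FT
  F.....
  ......
  F....F
Step 4: 4 trees catch fire, 7 burn out
  TF..F.
  F....F
  ......
  ......
  ......

TF..F.
F....F
......
......
......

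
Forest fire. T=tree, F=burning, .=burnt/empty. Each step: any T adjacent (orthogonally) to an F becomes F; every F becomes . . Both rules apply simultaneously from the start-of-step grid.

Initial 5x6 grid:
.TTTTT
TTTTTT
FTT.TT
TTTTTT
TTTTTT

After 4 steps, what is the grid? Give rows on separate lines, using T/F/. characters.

Step 1: 3 trees catch fire, 1 burn out
  .TTTTT
  FTTTTT
  .FT.TT
  FTTTTT
  TTTTTT
Step 2: 4 trees catch fire, 3 burn out
  .TTTTT
  .FTTTT
  ..F.TT
  .FTTTT
  FTTTTT
Step 3: 4 trees catch fire, 4 burn out
  .FTTTT
  ..FTTT
  ....TT
  ..FTTT
  .FTTTT
Step 4: 4 trees catch fire, 4 burn out
  ..FTTT
  ...FTT
  ....TT
  ...FTT
  ..FTTT

..FTTT
...FTT
....TT
...FTT
..FTTT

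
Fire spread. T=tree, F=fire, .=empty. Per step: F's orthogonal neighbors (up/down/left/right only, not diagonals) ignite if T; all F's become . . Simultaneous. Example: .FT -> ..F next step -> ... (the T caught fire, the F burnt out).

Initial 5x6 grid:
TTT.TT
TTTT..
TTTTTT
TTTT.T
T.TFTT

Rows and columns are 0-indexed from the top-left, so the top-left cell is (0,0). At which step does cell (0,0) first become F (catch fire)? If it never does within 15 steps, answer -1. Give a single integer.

Step 1: cell (0,0)='T' (+3 fires, +1 burnt)
Step 2: cell (0,0)='T' (+3 fires, +3 burnt)
Step 3: cell (0,0)='T' (+5 fires, +3 burnt)
Step 4: cell (0,0)='T' (+4 fires, +5 burnt)
Step 5: cell (0,0)='T' (+4 fires, +4 burnt)
Step 6: cell (0,0)='T' (+2 fires, +4 burnt)
Step 7: cell (0,0)='F' (+1 fires, +2 burnt)
  -> target ignites at step 7
Step 8: cell (0,0)='.' (+0 fires, +1 burnt)
  fire out at step 8

7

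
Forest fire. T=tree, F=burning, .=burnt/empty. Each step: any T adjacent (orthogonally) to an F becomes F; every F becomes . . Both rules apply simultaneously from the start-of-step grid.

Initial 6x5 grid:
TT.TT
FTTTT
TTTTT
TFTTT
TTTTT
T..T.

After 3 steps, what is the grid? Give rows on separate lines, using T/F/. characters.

Step 1: 7 trees catch fire, 2 burn out
  FT.TT
  .FTTT
  FFTTT
  F.FTT
  TFTTT
  T..T.
Step 2: 6 trees catch fire, 7 burn out
  .F.TT
  ..FTT
  ..FTT
  ...FT
  F.FTT
  T..T.
Step 3: 5 trees catch fire, 6 burn out
  ...TT
  ...FT
  ...FT
  ....F
  ...FT
  F..T.

...TT
...FT
...FT
....F
...FT
F..T.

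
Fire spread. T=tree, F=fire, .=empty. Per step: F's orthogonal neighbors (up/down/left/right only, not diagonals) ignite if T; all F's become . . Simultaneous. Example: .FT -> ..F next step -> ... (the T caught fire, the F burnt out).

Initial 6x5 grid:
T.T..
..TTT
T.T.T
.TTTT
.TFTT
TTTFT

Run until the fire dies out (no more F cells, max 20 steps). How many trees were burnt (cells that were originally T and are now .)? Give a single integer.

Step 1: +5 fires, +2 burnt (F count now 5)
Step 2: +5 fires, +5 burnt (F count now 5)
Step 3: +3 fires, +5 burnt (F count now 3)
Step 4: +3 fires, +3 burnt (F count now 3)
Step 5: +1 fires, +3 burnt (F count now 1)
Step 6: +0 fires, +1 burnt (F count now 0)
Fire out after step 6
Initially T: 19, now '.': 28
Total burnt (originally-T cells now '.'): 17

Answer: 17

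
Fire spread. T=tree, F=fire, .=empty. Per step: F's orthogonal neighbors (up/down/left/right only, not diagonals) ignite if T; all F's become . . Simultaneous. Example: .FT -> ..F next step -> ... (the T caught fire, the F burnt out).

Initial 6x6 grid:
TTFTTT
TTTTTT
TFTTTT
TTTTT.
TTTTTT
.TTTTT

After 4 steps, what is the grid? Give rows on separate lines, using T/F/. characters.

Step 1: 7 trees catch fire, 2 burn out
  TF.FTT
  TFFTTT
  F.FTTT
  TFTTT.
  TTTTTT
  .TTTTT
Step 2: 8 trees catch fire, 7 burn out
  F...FT
  F..FTT
  ...FTT
  F.FTT.
  TFTTTT
  .TTTTT
Step 3: 7 trees catch fire, 8 burn out
  .....F
  ....FT
  ....FT
  ...FT.
  F.FTTT
  .FTTTT
Step 4: 5 trees catch fire, 7 burn out
  ......
  .....F
  .....F
  ....F.
  ...FTT
  ..FTTT

......
.....F
.....F
....F.
...FTT
..FTTT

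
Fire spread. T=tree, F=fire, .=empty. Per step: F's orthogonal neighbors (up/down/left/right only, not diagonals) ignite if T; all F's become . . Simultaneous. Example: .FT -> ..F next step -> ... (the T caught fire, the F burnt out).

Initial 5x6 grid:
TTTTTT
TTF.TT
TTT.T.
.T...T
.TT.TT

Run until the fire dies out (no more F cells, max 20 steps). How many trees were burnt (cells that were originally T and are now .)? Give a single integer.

Step 1: +3 fires, +1 burnt (F count now 3)
Step 2: +4 fires, +3 burnt (F count now 4)
Step 3: +4 fires, +4 burnt (F count now 4)
Step 4: +3 fires, +4 burnt (F count now 3)
Step 5: +3 fires, +3 burnt (F count now 3)
Step 6: +0 fires, +3 burnt (F count now 0)
Fire out after step 6
Initially T: 20, now '.': 27
Total burnt (originally-T cells now '.'): 17

Answer: 17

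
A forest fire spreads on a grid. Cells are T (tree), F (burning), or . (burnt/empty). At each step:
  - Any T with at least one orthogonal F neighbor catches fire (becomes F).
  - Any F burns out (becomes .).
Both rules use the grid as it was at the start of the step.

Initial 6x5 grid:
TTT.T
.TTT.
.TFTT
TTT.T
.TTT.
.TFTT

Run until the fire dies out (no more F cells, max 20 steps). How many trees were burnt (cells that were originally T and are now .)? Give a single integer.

Step 1: +7 fires, +2 burnt (F count now 7)
Step 2: +8 fires, +7 burnt (F count now 8)
Step 3: +3 fires, +8 burnt (F count now 3)
Step 4: +1 fires, +3 burnt (F count now 1)
Step 5: +0 fires, +1 burnt (F count now 0)
Fire out after step 5
Initially T: 20, now '.': 29
Total burnt (originally-T cells now '.'): 19

Answer: 19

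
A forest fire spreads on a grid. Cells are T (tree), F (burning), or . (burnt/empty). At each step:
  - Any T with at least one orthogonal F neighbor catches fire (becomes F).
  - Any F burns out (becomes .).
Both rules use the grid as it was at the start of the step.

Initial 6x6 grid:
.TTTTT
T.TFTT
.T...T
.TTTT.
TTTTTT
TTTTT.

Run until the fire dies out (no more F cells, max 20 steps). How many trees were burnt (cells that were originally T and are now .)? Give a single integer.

Answer: 9

Derivation:
Step 1: +3 fires, +1 burnt (F count now 3)
Step 2: +3 fires, +3 burnt (F count now 3)
Step 3: +3 fires, +3 burnt (F count now 3)
Step 4: +0 fires, +3 burnt (F count now 0)
Fire out after step 4
Initially T: 26, now '.': 19
Total burnt (originally-T cells now '.'): 9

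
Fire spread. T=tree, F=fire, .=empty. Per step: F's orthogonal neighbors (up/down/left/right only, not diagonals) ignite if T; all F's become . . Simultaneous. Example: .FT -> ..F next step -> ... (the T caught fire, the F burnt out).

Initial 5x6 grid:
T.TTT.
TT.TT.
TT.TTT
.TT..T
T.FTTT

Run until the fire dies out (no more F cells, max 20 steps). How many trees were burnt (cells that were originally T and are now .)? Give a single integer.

Answer: 19

Derivation:
Step 1: +2 fires, +1 burnt (F count now 2)
Step 2: +2 fires, +2 burnt (F count now 2)
Step 3: +2 fires, +2 burnt (F count now 2)
Step 4: +3 fires, +2 burnt (F count now 3)
Step 5: +2 fires, +3 burnt (F count now 2)
Step 6: +2 fires, +2 burnt (F count now 2)
Step 7: +2 fires, +2 burnt (F count now 2)
Step 8: +2 fires, +2 burnt (F count now 2)
Step 9: +1 fires, +2 burnt (F count now 1)
Step 10: +1 fires, +1 burnt (F count now 1)
Step 11: +0 fires, +1 burnt (F count now 0)
Fire out after step 11
Initially T: 20, now '.': 29
Total burnt (originally-T cells now '.'): 19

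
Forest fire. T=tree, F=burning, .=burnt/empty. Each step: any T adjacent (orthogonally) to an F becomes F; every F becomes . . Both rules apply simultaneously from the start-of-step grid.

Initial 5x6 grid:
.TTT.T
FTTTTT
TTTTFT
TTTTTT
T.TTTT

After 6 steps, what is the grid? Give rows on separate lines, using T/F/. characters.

Step 1: 6 trees catch fire, 2 burn out
  .TTT.T
  .FTTFT
  FTTF.F
  TTTTFT
  T.TTTT
Step 2: 10 trees catch fire, 6 burn out
  .FTT.T
  ..FF.F
  .FF...
  FTTF.F
  T.TTFT
Step 3: 8 trees catch fire, 10 burn out
  ..FF.F
  ......
  ......
  .FF...
  F.TF.F
Step 4: 1 trees catch fire, 8 burn out
  ......
  ......
  ......
  ......
  ..F...
Step 5: 0 trees catch fire, 1 burn out
  ......
  ......
  ......
  ......
  ......
Step 6: 0 trees catch fire, 0 burn out
  ......
  ......
  ......
  ......
  ......

......
......
......
......
......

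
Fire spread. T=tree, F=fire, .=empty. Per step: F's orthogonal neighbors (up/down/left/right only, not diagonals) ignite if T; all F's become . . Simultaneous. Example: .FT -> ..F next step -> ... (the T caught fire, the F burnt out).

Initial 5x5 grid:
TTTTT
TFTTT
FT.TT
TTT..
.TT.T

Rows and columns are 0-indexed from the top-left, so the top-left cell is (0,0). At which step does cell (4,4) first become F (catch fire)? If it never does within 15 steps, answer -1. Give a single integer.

Step 1: cell (4,4)='T' (+5 fires, +2 burnt)
Step 2: cell (4,4)='T' (+4 fires, +5 burnt)
Step 3: cell (4,4)='T' (+5 fires, +4 burnt)
Step 4: cell (4,4)='T' (+3 fires, +5 burnt)
Step 5: cell (4,4)='T' (+0 fires, +3 burnt)
  fire out at step 5
Target never catches fire within 15 steps

-1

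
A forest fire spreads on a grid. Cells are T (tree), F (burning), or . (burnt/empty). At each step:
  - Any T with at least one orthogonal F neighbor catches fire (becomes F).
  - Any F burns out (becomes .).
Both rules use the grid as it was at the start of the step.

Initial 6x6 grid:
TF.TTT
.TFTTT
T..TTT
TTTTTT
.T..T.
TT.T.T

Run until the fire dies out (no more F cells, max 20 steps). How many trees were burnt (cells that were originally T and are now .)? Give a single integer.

Answer: 22

Derivation:
Step 1: +3 fires, +2 burnt (F count now 3)
Step 2: +3 fires, +3 burnt (F count now 3)
Step 3: +4 fires, +3 burnt (F count now 4)
Step 4: +4 fires, +4 burnt (F count now 4)
Step 5: +3 fires, +4 burnt (F count now 3)
Step 6: +2 fires, +3 burnt (F count now 2)
Step 7: +2 fires, +2 burnt (F count now 2)
Step 8: +1 fires, +2 burnt (F count now 1)
Step 9: +0 fires, +1 burnt (F count now 0)
Fire out after step 9
Initially T: 24, now '.': 34
Total burnt (originally-T cells now '.'): 22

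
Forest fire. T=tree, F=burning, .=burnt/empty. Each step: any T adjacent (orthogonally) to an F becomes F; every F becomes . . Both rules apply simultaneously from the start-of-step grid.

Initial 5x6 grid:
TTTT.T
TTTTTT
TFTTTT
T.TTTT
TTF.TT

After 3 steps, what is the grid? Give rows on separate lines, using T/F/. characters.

Step 1: 5 trees catch fire, 2 burn out
  TTTT.T
  TFTTTT
  F.FTTT
  T.FTTT
  TF..TT
Step 2: 7 trees catch fire, 5 burn out
  TFTT.T
  F.FTTT
  ...FTT
  F..FTT
  F...TT
Step 3: 5 trees catch fire, 7 burn out
  F.FT.T
  ...FTT
  ....FT
  ....FT
  ....TT

F.FT.T
...FTT
....FT
....FT
....TT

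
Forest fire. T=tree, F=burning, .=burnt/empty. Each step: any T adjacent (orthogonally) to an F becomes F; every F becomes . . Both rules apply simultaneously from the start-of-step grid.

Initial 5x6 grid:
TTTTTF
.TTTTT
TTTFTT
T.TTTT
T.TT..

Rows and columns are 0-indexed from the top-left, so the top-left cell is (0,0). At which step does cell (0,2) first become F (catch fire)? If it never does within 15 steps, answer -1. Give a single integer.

Step 1: cell (0,2)='T' (+6 fires, +2 burnt)
Step 2: cell (0,2)='T' (+8 fires, +6 burnt)
Step 3: cell (0,2)='F' (+5 fires, +8 burnt)
  -> target ignites at step 3
Step 4: cell (0,2)='.' (+2 fires, +5 burnt)
Step 5: cell (0,2)='.' (+2 fires, +2 burnt)
Step 6: cell (0,2)='.' (+0 fires, +2 burnt)
  fire out at step 6

3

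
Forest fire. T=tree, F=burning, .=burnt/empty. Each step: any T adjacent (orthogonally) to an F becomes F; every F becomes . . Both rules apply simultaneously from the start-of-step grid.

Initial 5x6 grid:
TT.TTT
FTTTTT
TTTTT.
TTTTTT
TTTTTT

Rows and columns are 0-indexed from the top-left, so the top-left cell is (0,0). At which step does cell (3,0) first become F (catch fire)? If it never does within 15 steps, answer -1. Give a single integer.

Step 1: cell (3,0)='T' (+3 fires, +1 burnt)
Step 2: cell (3,0)='F' (+4 fires, +3 burnt)
  -> target ignites at step 2
Step 3: cell (3,0)='.' (+4 fires, +4 burnt)
Step 4: cell (3,0)='.' (+5 fires, +4 burnt)
Step 5: cell (3,0)='.' (+5 fires, +5 burnt)
Step 6: cell (3,0)='.' (+3 fires, +5 burnt)
Step 7: cell (3,0)='.' (+2 fires, +3 burnt)
Step 8: cell (3,0)='.' (+1 fires, +2 burnt)
Step 9: cell (3,0)='.' (+0 fires, +1 burnt)
  fire out at step 9

2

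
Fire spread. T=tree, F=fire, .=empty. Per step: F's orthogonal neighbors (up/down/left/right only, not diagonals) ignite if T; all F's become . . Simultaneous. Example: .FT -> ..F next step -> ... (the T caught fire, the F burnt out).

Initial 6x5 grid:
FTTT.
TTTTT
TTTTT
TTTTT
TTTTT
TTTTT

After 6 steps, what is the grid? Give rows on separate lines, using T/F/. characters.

Step 1: 2 trees catch fire, 1 burn out
  .FTT.
  FTTTT
  TTTTT
  TTTTT
  TTTTT
  TTTTT
Step 2: 3 trees catch fire, 2 burn out
  ..FT.
  .FTTT
  FTTTT
  TTTTT
  TTTTT
  TTTTT
Step 3: 4 trees catch fire, 3 burn out
  ...F.
  ..FTT
  .FTTT
  FTTTT
  TTTTT
  TTTTT
Step 4: 4 trees catch fire, 4 burn out
  .....
  ...FT
  ..FTT
  .FTTT
  FTTTT
  TTTTT
Step 5: 5 trees catch fire, 4 burn out
  .....
  ....F
  ...FT
  ..FTT
  .FTTT
  FTTTT
Step 6: 4 trees catch fire, 5 burn out
  .....
  .....
  ....F
  ...FT
  ..FTT
  .FTTT

.....
.....
....F
...FT
..FTT
.FTTT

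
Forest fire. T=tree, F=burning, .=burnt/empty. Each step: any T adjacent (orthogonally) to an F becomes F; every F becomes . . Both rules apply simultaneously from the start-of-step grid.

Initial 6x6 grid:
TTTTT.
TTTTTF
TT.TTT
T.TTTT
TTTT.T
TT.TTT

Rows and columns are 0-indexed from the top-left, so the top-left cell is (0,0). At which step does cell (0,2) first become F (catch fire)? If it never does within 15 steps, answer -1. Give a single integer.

Step 1: cell (0,2)='T' (+2 fires, +1 burnt)
Step 2: cell (0,2)='T' (+4 fires, +2 burnt)
Step 3: cell (0,2)='T' (+5 fires, +4 burnt)
Step 4: cell (0,2)='F' (+4 fires, +5 burnt)
  -> target ignites at step 4
Step 5: cell (0,2)='.' (+6 fires, +4 burnt)
Step 6: cell (0,2)='.' (+4 fires, +6 burnt)
Step 7: cell (0,2)='.' (+2 fires, +4 burnt)
Step 8: cell (0,2)='.' (+2 fires, +2 burnt)
Step 9: cell (0,2)='.' (+1 fires, +2 burnt)
Step 10: cell (0,2)='.' (+0 fires, +1 burnt)
  fire out at step 10

4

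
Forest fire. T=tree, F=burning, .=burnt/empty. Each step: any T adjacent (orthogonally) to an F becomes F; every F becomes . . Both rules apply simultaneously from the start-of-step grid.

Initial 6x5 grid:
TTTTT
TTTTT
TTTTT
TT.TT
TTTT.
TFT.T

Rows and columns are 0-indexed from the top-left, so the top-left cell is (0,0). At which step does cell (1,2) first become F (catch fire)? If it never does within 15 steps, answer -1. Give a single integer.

Step 1: cell (1,2)='T' (+3 fires, +1 burnt)
Step 2: cell (1,2)='T' (+3 fires, +3 burnt)
Step 3: cell (1,2)='T' (+3 fires, +3 burnt)
Step 4: cell (1,2)='T' (+4 fires, +3 burnt)
Step 5: cell (1,2)='F' (+5 fires, +4 burnt)
  -> target ignites at step 5
Step 6: cell (1,2)='.' (+4 fires, +5 burnt)
Step 7: cell (1,2)='.' (+2 fires, +4 burnt)
Step 8: cell (1,2)='.' (+1 fires, +2 burnt)
Step 9: cell (1,2)='.' (+0 fires, +1 burnt)
  fire out at step 9

5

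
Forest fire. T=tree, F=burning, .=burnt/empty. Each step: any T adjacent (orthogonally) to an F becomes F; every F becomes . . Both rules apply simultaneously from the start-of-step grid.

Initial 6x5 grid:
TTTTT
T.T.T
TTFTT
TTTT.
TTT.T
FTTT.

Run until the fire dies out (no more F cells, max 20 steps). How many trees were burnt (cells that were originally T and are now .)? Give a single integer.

Step 1: +6 fires, +2 burnt (F count now 6)
Step 2: +9 fires, +6 burnt (F count now 9)
Step 3: +5 fires, +9 burnt (F count now 5)
Step 4: +2 fires, +5 burnt (F count now 2)
Step 5: +0 fires, +2 burnt (F count now 0)
Fire out after step 5
Initially T: 23, now '.': 29
Total burnt (originally-T cells now '.'): 22

Answer: 22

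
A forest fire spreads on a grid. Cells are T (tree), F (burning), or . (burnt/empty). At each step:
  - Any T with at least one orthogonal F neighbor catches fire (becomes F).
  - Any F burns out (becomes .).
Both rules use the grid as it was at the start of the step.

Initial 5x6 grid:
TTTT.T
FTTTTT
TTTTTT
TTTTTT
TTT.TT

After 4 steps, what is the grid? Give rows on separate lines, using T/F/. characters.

Step 1: 3 trees catch fire, 1 burn out
  FTTT.T
  .FTTTT
  FTTTTT
  TTTTTT
  TTT.TT
Step 2: 4 trees catch fire, 3 burn out
  .FTT.T
  ..FTTT
  .FTTTT
  FTTTTT
  TTT.TT
Step 3: 5 trees catch fire, 4 burn out
  ..FT.T
  ...FTT
  ..FTTT
  .FTTTT
  FTT.TT
Step 4: 5 trees catch fire, 5 burn out
  ...F.T
  ....FT
  ...FTT
  ..FTTT
  .FT.TT

...F.T
....FT
...FTT
..FTTT
.FT.TT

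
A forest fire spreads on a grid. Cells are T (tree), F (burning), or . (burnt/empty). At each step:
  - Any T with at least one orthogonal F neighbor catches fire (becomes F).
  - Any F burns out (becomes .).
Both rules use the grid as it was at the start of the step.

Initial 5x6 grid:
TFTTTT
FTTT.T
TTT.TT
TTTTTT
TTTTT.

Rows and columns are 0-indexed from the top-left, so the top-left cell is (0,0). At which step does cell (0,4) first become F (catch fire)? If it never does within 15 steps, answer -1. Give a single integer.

Step 1: cell (0,4)='T' (+4 fires, +2 burnt)
Step 2: cell (0,4)='T' (+4 fires, +4 burnt)
Step 3: cell (0,4)='F' (+5 fires, +4 burnt)
  -> target ignites at step 3
Step 4: cell (0,4)='.' (+3 fires, +5 burnt)
Step 5: cell (0,4)='.' (+3 fires, +3 burnt)
Step 6: cell (0,4)='.' (+3 fires, +3 burnt)
Step 7: cell (0,4)='.' (+3 fires, +3 burnt)
Step 8: cell (0,4)='.' (+0 fires, +3 burnt)
  fire out at step 8

3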